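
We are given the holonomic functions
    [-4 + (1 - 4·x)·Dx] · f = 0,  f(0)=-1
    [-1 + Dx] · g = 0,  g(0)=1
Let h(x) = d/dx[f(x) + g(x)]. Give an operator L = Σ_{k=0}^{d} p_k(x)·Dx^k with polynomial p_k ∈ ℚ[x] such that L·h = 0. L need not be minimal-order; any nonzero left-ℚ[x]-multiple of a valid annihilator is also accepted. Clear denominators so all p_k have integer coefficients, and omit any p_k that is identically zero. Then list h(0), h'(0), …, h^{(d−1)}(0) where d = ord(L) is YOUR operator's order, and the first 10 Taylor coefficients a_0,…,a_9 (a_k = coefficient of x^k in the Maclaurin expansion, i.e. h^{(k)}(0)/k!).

L = (88 + 32·x) + (-95 - 8·x + 16·x^2)·Dx + (7 - 24·x - 16·x^2)·Dx^2  (order 2).
h: a_k = -3, -31, -383/2, -6143/6, -122879/24, -2949119/120, -82575359/720, -2642411519/5040, -95126814719/40320, -3805072588799/362880, …
ICs: h(0) = -3, h′(0) = -31.

f: a_k = -1, -4, -16, -64, -256, -1024, -4096, -16384, -65536, -262144, …
g: a_k = 1, 1, 1/2, 1/6, 1/24, 1/120, 1/720, 1/5040, 1/40320, 1/362880, …
Sum ⇒ L₀ = lclm(L_f,L_g) in ℚ(x)⟨Dx⟩.
Derive L from L₀ (diff closure).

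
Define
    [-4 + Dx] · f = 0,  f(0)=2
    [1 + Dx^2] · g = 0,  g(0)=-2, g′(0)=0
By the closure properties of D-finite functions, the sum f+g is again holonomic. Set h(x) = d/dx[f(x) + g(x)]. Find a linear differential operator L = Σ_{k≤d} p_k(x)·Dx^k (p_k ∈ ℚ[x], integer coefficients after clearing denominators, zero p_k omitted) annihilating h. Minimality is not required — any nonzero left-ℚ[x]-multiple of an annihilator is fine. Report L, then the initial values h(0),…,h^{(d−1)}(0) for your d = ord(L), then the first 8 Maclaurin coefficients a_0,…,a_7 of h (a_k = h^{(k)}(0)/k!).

f: a_k = 2, 8, 16, 64/3, 64/3, 256/15, 512/45, 2048/315, …
g: a_k = -2, 0, 1, 0, -1/12, 0, 1/360, 0, …
h₀=f+g: left-lcm gives L₀, ord ≤ 3.
Differentiate: ansatz ord ≤ ord L₀ ⇒ L.
L = 4 - Dx + 4·Dx^2 - Dx^3  (order 3).
h: a_k = 8, 34, 64, 85, 256/3, 4097/60, 2048/45, 4369/168, …
ICs: h(0) = 8, h′(0) = 34, h′′(0) = 128.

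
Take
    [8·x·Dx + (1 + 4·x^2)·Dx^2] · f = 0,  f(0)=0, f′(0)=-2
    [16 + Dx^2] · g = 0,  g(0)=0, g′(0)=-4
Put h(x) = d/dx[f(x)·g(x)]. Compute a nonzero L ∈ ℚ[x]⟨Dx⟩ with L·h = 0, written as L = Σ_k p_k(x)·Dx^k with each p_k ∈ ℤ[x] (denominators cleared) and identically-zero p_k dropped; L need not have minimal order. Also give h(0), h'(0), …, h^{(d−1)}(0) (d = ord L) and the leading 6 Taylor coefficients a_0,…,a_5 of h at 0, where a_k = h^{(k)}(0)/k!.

f: a_k = 0, -2, 0, 8/3, 0, -32/5, …
g: a_k = 0, -4, 0, 32/3, 0, -128/15, …
L₀ := L_f ⊗_s L_g (sym. prod.), ord ≤ 4.
Derive L from L₀ (diff closure).
L = (4096 + 58368·x^2 + 354304·x^4 + 983040·x^6 + 1867776·x^8 + 2621440·x^10 + 2097152·x^12) + (1984·x + 30208·x^3 + 158720·x^5 + 409600·x^7 + 655360·x^9 + 524288·x^11)·Dx + (336 + 5216·x^2 + 34560·x^4 + 114176·x^6 + 249856·x^8 + 360448·x^10 + 262144·x^12)·Dx^2 + (124·x + 1888·x^3 + 9920·x^5 + 25600·x^7 + 40960·x^9 + 32768·x^11)·Dx^3 + (5 + 98·x^2 + 776·x^4 + 3296·x^6 + 8320·x^8 + 12288·x^10 + 8192·x^12)·Dx^4  (order 4).
h: a_k = 0, 16, 0, -128, 0, 1280/3, …
ICs: h(0) = 0, h′(0) = 16, h′′(0) = 0, h′′′(0) = -768.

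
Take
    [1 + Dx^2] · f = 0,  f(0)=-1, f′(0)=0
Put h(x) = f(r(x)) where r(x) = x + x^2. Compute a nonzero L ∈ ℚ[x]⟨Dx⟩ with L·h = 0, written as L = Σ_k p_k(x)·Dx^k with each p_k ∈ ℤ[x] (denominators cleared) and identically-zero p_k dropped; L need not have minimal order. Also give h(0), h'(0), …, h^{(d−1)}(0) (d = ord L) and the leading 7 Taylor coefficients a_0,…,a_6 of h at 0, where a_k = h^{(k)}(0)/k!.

f: a_k = -1, 0, 1/2, 0, -1/24, 0, 1/720, …
Change of var in L_f (x↦r) gives L₀.
L = (1 + 6·x + 12·x^2 + 8·x^3) - 2·Dx + (1 + 2·x)·Dx^2  (order 2).
h: a_k = -1, 0, 1/2, 1, 11/24, -1/6, -179/720, …
ICs: h(0) = -1, h′(0) = 0.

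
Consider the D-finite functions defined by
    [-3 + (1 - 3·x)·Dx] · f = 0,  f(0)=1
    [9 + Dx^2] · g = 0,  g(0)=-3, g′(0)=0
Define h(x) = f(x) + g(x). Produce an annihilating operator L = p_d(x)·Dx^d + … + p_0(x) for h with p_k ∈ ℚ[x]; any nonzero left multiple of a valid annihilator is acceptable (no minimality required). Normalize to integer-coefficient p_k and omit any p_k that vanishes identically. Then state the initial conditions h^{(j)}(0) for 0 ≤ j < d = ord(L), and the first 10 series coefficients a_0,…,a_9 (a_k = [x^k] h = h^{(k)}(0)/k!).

f: a_k = 1, 3, 9, 27, 81, 243, 729, 2187, 6561, 19683, …
g: a_k = -3, 0, 27/2, 0, -81/8, 0, 243/80, 0, -2187/4480, 0, …
L₀ := lclm(L_f,L_g); ord L₀ ≤ 1+2.
L = (63 - 54·x + 81·x^2) + (-9 + 45·x - 81·x^2 + 81·x^3)·Dx + (7 - 6·x + 9·x^2)·Dx^2 + (-1 + 5·x - 9·x^2 + 9·x^3)·Dx^3  (order 3).
h: a_k = -2, 3, 45/2, 27, 567/8, 243, 58563/80, 2187, 29391093/4480, 19683, …
ICs: h(0) = -2, h′(0) = 3, h′′(0) = 45.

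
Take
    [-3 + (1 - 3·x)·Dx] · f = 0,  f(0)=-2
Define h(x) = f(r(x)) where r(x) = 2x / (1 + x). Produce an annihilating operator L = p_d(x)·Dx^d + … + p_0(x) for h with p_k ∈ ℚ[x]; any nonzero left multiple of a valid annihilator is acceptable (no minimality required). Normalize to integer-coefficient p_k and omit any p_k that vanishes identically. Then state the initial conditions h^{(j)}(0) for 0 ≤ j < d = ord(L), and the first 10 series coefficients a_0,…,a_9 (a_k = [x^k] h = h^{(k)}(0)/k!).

L = 6 + (-1 + 4·x + 5·x^2)·Dx  (order 1).
h: a_k = -2, -12, -60, -300, -1500, -7500, -37500, -187500, -937500, -4687500, …
ICs: h(0) = -2.

f: a_k = -2, -6, -18, -54, -162, -486, -1458, -4374, -13122, -39366, …
Change of var in L_f (x↦r) gives L₀.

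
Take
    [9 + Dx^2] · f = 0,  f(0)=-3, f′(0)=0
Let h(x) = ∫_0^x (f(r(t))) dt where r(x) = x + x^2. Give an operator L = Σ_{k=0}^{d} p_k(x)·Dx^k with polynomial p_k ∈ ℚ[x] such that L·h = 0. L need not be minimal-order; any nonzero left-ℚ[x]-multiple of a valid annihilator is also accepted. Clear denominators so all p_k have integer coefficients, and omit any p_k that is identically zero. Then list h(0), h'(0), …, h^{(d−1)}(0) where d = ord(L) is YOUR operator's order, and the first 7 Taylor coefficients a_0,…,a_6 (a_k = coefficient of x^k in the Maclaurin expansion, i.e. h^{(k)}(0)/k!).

L = (9 + 54·x + 108·x^2 + 72·x^3)·Dx - 2·Dx^2 + (1 + 2·x)·Dx^3  (order 3).
h: a_k = 0, -3, 0, 9/2, 27/4, 27/40, -27/4, …
ICs: h(0) = 0, h′(0) = -3, h′′(0) = 0.

f: a_k = -3, 0, 27/2, 0, -81/8, 0, 243/80, …
L₀ from L_f via x↦r, Dx↦r'^{-1}Dx.
Integrate: L := L₀·Dx.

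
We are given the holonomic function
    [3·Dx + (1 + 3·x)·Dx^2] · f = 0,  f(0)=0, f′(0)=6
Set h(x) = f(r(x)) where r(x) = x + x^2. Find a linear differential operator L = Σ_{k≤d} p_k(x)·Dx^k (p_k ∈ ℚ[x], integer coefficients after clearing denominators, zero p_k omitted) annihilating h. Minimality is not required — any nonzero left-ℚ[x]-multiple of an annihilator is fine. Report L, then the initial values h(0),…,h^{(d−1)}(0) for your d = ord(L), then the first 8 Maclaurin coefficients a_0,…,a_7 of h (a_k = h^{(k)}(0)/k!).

L = (1 + 6·x + 6·x^2)·Dx + (1 + 5·x + 9·x^2 + 6·x^3)·Dx^2  (order 2).
h: a_k = 0, 6, -3, 0, 9/2, -54/5, 18, -162/7, …
ICs: h(0) = 0, h′(0) = 6.

f: a_k = 0, 6, -9, 18, -81/2, 486/5, -243, 4374/7, …
L₀ from L_f via x↦r, Dx↦r'^{-1}Dx.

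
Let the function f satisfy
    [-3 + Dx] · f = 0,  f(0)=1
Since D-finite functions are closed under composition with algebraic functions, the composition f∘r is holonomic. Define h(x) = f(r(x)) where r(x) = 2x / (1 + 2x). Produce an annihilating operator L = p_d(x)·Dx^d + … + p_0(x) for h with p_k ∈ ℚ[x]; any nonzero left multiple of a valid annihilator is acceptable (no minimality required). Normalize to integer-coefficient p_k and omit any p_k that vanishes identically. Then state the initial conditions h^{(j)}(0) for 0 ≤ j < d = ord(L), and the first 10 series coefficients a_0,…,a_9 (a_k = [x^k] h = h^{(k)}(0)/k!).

L = -6 + (1 + 4·x + 4·x^2)·Dx  (order 1).
h: a_k = 1, 6, 6, -12, 6, 84/5, -276/5, 3288/35, -3246/35, -852/35, …
ICs: h(0) = 1.

f: a_k = 1, 3, 9/2, 9/2, 27/8, 81/40, 81/80, 243/560, 729/4480, 243/4480, …
Change of var in L_f (x↦r) gives L₀.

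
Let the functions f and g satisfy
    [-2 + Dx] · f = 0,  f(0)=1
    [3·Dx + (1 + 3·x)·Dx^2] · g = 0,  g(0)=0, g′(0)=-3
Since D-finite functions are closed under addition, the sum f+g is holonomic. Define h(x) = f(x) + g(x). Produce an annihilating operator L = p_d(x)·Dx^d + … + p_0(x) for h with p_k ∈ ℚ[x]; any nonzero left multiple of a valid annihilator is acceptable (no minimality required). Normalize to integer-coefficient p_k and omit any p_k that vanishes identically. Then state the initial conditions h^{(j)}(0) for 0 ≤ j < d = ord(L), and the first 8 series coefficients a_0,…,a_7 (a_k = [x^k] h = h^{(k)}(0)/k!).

f: a_k = 1, 2, 2, 4/3, 2/3, 4/15, 4/45, 8/315, …
g: a_k = 0, -3, 9/2, -9, 81/4, -243/5, 243/2, -2187/7, …
Weyl lclm of L_f,L_g ⇒ L₀ (ord ≤ 3).
L = (-48 - 36·x)·Dx + (14 - 24·x - 36·x^2)·Dx^2 + (5 + 21·x + 18·x^2)·Dx^3  (order 3).
h: a_k = 1, -1, 13/2, -23/3, 251/12, -145/3, 10943/90, -98407/315, …
ICs: h(0) = 1, h′(0) = -1, h′′(0) = 13.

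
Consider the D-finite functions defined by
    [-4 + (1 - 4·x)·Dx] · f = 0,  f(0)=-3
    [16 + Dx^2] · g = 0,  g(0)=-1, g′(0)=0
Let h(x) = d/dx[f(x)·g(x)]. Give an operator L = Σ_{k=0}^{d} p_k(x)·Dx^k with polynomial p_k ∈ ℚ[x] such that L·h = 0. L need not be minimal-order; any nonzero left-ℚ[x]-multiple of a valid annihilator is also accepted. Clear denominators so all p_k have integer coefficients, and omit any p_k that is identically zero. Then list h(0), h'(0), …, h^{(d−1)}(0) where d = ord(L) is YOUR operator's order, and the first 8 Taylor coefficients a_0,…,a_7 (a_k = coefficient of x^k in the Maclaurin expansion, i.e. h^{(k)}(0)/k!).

L = (-16 - 128·x + 256·x^2) + (-8 + 32·x)·Dx + (1 - 8·x + 16·x^2)·Dx^2  (order 2).
h: a_k = 12, 48, 288, 1664, 8320, 199168/5, 2788352/15, 17846272/21, …
ICs: h(0) = 12, h′(0) = 48.

f: a_k = -3, -12, -48, -192, -768, -3072, -12288, -49152, …
g: a_k = -1, 0, 8, 0, -32/3, 0, 256/45, 0, …
f·g: L₀ = L_f ⊗_s L_g, ord ≤ 1·2.
h₀' ⇒ L via d/dx closure of L₀.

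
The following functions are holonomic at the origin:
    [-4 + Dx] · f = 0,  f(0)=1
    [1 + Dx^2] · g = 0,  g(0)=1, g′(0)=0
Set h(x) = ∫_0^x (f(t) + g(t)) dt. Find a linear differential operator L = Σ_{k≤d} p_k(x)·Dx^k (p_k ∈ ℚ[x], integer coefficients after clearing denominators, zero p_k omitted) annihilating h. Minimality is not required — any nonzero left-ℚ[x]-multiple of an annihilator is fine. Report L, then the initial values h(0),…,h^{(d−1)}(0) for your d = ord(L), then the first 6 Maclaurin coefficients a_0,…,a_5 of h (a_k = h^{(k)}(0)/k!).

L = -4·Dx + Dx^2 - 4·Dx^3 + Dx^4  (order 4).
h: a_k = 0, 2, 2, 5/2, 8/3, 257/120, …
ICs: h(0) = 0, h′(0) = 2, h′′(0) = 4, h′′′(0) = 15.

f: a_k = 1, 4, 8, 32/3, 32/3, 128/15, …
g: a_k = 1, 0, -1/2, 0, 1/24, 0, …
Weyl lclm of L_f,L_g ⇒ L₀ (ord ≤ 3).
h=∫h₀ ⇒ L = L₀·Dx.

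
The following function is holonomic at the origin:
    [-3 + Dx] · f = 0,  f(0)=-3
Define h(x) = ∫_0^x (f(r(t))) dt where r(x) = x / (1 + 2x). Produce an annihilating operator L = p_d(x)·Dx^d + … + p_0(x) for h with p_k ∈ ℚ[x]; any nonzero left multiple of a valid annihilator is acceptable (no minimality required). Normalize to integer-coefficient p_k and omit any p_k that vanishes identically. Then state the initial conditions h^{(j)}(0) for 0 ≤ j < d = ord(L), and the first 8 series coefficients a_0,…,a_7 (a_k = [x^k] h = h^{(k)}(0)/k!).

f: a_k = -3, -9, -27/2, -27/2, -81/8, -243/40, -243/80, -729/560, …
Change of var in L_f (x↦r) gives L₀.
Integrate: L := L₀·Dx.
L = -3·Dx + (1 + 4·x + 4·x^2)·Dx^2  (order 2).
h: a_k = 0, -3, -9/2, 3/2, 9/8, -153/40, 519/80, -4743/560, …
ICs: h(0) = 0, h′(0) = -3.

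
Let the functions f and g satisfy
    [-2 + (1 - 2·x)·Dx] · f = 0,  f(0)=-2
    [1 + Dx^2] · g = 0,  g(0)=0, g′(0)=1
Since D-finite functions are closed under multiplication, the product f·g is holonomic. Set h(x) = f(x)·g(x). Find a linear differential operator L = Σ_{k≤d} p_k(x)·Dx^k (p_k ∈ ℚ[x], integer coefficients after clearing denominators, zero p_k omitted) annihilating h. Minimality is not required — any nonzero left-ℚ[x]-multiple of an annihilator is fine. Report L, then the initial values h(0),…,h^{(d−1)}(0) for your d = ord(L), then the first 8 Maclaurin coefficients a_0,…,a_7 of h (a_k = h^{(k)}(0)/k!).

L = (-1 + 2·x) + 4·Dx + (-1 + 2·x)·Dx^2  (order 2).
h: a_k = 0, -2, -4, -23/3, -46/3, -1841/60, -1841/30, -309287/2520, …
ICs: h(0) = 0, h′(0) = -2.

f: a_k = -2, -4, -8, -16, -32, -64, -128, -256, …
g: a_k = 0, 1, 0, -1/6, 0, 1/120, 0, -1/5040, …
f·g: L₀ = L_f ⊗_s L_g, ord ≤ 1·2.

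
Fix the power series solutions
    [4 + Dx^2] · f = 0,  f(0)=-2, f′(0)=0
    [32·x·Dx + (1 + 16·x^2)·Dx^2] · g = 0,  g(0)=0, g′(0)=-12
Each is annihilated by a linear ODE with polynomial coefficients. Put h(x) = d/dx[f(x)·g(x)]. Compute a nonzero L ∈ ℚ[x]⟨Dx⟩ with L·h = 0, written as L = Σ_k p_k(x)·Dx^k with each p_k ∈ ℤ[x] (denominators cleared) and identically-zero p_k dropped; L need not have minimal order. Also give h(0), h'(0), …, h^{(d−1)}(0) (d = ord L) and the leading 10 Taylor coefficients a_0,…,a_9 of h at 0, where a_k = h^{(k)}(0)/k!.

f: a_k = -2, 0, 4, 0, -4/3, 0, 8/45, 0, -4/315, 0, …
g: a_k = 0, -12, 0, 64, 0, -3072/5, 0, 49152/7, 0, -262144/3, …
h₀=f·g: eliminate ⇒ L₀, order ≤ 2·2.
h₀' ⇒ L via d/dx closure of L₀.
L = (62288 + 2213376·x^2 + 73428992·x^4 + 58982400·x^6 + 3145728·x^8 - 167772160·x^10 + 268435456·x^12) + (35072·x + 2871296·x^3 + 39976960·x^5 + 52428800·x^7 + 83886080·x^9 + 268435456·x^11)·Dx + (15912 + 579328·x^2 + 18954240·x^4 + 19529728·x^6 + 9961472·x^8 - 16777216·x^10 + 134217728·x^12)·Dx^2 + (8768·x + 717824·x^3 + 9994240·x^5 + 13107200·x^7 + 20971520·x^9 + 67108864·x^11)·Dx^3 + (85 + 6496·x^2 + 149248·x^4 + 1196032·x^6 + 2293760·x^8 + 6291456·x^10 + 16777216·x^12)·Dx^4  (order 4).
h: a_k = 24, 0, -528, 0, 7504, 0, -1741792/15, 0, 12831856/7, 0, …
ICs: h(0) = 24, h′(0) = 0, h′′(0) = -1056, h′′′(0) = 0.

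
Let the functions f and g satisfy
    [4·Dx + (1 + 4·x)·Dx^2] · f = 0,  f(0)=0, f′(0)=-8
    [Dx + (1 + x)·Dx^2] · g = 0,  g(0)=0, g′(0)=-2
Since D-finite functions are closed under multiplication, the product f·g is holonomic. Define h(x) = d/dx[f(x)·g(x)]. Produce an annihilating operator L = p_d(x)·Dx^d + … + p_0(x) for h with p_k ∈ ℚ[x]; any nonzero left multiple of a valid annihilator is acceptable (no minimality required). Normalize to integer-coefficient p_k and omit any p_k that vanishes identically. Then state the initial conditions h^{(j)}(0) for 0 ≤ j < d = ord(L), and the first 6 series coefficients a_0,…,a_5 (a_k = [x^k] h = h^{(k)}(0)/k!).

f: a_k = 0, -8, 16, -128/3, 128, -2048/5, …
g: a_k = 0, -2, 1, -2/3, 1/2, -2/5, …
Product ⇒ symmetric product L₀, ord ≤ 4.
Derive L from L₀ (diff closure).
L = (136 + 320·x + 256·x^2) + (290 + 1464·x + 2400·x^2 + 1280·x^3)·Dx + (92 + 740·x + 1992·x^2 + 2240·x^3 + 896·x^4)·Dx^2 + (5 + 58·x + 245·x^2 + 464·x^3 + 400·x^4 + 128·x^5)·Dx^3  (order 3).
h: a_k = 0, 32, -120, 1280/3, -4700/3, 88816/15, …
ICs: h(0) = 0, h′(0) = 32, h′′(0) = -240.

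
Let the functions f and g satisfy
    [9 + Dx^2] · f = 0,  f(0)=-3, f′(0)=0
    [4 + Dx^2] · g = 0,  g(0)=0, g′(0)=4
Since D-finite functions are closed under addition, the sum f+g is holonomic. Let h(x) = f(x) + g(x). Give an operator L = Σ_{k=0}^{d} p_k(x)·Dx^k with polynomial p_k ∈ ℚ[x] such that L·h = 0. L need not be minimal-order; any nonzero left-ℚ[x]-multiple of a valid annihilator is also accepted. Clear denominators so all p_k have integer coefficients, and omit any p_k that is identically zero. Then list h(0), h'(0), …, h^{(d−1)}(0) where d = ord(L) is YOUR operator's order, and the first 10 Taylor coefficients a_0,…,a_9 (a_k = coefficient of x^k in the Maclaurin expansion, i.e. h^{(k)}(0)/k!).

f: a_k = -3, 0, 27/2, 0, -81/8, 0, 243/80, 0, -2187/4480, 0, …
g: a_k = 0, 4, 0, -8/3, 0, 8/15, 0, -16/315, 0, 8/2835, …
Weyl lclm of L_f,L_g ⇒ L₀ (ord ≤ 4).
L = 36 + 13·Dx^2 + Dx^4  (order 4).
h: a_k = -3, 4, 27/2, -8/3, -81/8, 8/15, 243/80, -16/315, -2187/4480, 8/2835, …
ICs: h(0) = -3, h′(0) = 4, h′′(0) = 27, h′′′(0) = -16.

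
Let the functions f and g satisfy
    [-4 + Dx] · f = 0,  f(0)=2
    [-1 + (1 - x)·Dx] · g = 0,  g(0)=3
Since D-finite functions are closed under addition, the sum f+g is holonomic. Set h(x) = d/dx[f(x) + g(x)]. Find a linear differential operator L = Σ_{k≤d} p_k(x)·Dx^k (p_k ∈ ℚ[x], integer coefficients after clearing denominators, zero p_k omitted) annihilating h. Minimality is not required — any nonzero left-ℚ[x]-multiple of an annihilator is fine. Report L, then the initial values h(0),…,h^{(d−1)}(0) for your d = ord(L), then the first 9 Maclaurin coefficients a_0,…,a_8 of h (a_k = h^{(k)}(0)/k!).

L = (-4 + 16·x) + (5 - 16·x + 8·x^2)·Dx + (-1 + 3·x - 2·x^2)·Dx^2  (order 2).
h: a_k = 11, 38, 73, 292/3, 301/3, 1294/15, 2993/45, 15752/315, 12601/315, …
ICs: h(0) = 11, h′(0) = 38.

f: a_k = 2, 8, 16, 64/3, 64/3, 256/15, 512/45, 2048/315, 1024/315, …
g: a_k = 3, 3, 3, 3, 3, 3, 3, 3, 3, …
Sum ⇒ L₀ = lclm(L_f,L_g) in ℚ(x)⟨Dx⟩.
h=h₀': d/dx-closure on L₀ ⇒ L.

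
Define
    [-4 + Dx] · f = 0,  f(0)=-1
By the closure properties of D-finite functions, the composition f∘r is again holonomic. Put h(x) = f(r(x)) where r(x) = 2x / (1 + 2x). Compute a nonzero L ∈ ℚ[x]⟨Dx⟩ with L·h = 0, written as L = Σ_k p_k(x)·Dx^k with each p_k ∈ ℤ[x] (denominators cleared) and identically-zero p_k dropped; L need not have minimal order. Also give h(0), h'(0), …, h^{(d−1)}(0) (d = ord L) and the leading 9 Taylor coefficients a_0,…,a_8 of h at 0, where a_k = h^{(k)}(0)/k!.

L = -8 + (1 + 4·x + 4·x^2)·Dx  (order 1).
h: a_k = -1, -8, -16, 32/3, 64/3, -896/15, 2816/45, 8704/315, -80896/315, …
ICs: h(0) = -1.

f: a_k = -1, -4, -8, -32/3, -32/3, -128/15, -256/45, -1024/315, -512/315, …
Change of var in L_f (x↦r) gives L₀.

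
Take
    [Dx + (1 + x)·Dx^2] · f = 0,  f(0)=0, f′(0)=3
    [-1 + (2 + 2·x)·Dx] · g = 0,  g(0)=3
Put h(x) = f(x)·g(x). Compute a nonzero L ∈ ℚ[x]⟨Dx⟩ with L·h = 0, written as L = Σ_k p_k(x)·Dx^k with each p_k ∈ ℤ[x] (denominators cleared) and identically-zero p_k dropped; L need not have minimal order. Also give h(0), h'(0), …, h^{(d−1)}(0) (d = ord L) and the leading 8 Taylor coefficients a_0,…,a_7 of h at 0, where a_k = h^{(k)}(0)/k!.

L = 1 + (4 + 8·x + 4·x^2)·Dx^2  (order 2).
h: a_k = 0, 9, 0, -3/8, 3/8, -213/640, 93/320, -9129/35840, …
ICs: h(0) = 0, h′(0) = 9.

f: a_k = 0, 3, -3/2, 1, -3/4, 3/5, -1/2, 3/7, …
g: a_k = 3, 3/2, -3/8, 3/16, -15/128, 21/256, -63/1024, 99/2048, …
Sym-product of L_f,L_g gives L₀ (≤ ord 2).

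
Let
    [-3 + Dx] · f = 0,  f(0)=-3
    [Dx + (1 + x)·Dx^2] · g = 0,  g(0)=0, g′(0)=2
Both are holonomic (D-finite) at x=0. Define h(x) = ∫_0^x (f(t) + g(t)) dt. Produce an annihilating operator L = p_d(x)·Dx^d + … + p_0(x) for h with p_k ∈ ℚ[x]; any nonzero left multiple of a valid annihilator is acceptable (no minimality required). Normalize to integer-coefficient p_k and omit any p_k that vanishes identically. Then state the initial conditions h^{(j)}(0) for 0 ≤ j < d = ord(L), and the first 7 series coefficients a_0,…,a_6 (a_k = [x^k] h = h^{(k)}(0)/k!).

f: a_k = -3, -9, -27/2, -27/2, -81/8, -243/40, -243/80, …
g: a_k = 0, 2, -1, 2/3, -1/2, 2/5, -1/3, …
Weyl lclm of L_f,L_g ⇒ L₀ (ord ≤ 3).
h=∫h₀ ⇒ L = L₀·Dx.
L = (-15 - 9·x)·Dx^2 + (-7 - 18·x - 9·x^2)·Dx^3 + (4 + 7·x + 3·x^2)·Dx^4  (order 4).
h: a_k = 0, -3, -7/2, -29/6, -77/24, -17/8, -227/240, …
ICs: h(0) = 0, h′(0) = -3, h′′(0) = -7, h′′′(0) = -29.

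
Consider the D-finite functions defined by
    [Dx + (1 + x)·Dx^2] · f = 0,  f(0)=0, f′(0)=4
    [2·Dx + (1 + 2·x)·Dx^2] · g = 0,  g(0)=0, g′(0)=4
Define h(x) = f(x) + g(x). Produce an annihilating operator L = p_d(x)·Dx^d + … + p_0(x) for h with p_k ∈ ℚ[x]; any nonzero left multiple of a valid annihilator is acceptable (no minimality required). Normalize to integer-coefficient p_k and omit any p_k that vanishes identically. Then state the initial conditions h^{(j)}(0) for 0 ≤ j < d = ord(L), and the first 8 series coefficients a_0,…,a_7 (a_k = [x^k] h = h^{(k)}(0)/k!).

L = 4·Dx + (6 + 8·x)·Dx^2 + (1 + 3·x + 2·x^2)·Dx^3  (order 3).
h: a_k = 0, 8, -6, 20/3, -9, 68/5, -22, 260/7, …
ICs: h(0) = 0, h′(0) = 8, h′′(0) = -12.

f: a_k = 0, 4, -2, 4/3, -1, 4/5, -2/3, 4/7, …
g: a_k = 0, 4, -4, 16/3, -8, 64/5, -64/3, 256/7, …
L₀ := lclm(L_f,L_g); ord L₀ ≤ 2+2.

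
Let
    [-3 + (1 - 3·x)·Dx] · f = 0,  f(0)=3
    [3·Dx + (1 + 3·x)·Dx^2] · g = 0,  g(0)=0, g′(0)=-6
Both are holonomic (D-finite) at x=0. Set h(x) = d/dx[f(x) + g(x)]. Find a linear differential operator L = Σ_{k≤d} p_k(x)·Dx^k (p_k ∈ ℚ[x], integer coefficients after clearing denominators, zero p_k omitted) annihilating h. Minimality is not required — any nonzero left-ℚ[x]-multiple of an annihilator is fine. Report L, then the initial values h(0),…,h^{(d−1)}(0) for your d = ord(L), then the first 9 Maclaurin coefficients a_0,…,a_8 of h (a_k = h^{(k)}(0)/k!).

L = (30 + 18·x) + (4 + 48·x + 36·x^2)·Dx + (-1 - x + 9·x^2 + 9·x^3)·Dx^2  (order 2).
h: a_k = 3, 72, 189, 1134, 3159, 14580, 41553, 170586, 492075, …
ICs: h(0) = 3, h′(0) = 72.

f: a_k = 3, 9, 27, 81, 243, 729, 2187, 6561, 19683, …
g: a_k = 0, -6, 9, -18, 81/2, -486/5, 243, -4374/7, 6561/4, …
L₀ := lclm(L_f,L_g); ord L₀ ≤ 1+2.
h=h₀': d/dx-closure on L₀ ⇒ L.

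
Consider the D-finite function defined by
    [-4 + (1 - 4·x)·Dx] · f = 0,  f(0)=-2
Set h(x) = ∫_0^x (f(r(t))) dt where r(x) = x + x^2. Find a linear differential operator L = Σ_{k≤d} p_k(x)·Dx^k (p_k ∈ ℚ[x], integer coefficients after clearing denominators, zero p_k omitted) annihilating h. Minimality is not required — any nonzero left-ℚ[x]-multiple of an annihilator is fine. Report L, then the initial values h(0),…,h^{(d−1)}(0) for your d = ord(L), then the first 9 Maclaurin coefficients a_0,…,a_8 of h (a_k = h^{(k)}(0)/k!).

L = (4 + 8·x)·Dx + (-1 + 4·x + 4·x^2)·Dx^2  (order 2).
h: a_k = 0, -2, -4, -40/3, -48, -928/5, -2240/3, -21632/7, -13056, …
ICs: h(0) = 0, h′(0) = -2.

f: a_k = -2, -8, -32, -128, -512, -2048, -8192, -32768, -131072, …
f∘r: x↦r, Dx↦Dx/r' in L_f ⇒ L₀.
h=∫₀ˣh₀: take L = L₀·Dx.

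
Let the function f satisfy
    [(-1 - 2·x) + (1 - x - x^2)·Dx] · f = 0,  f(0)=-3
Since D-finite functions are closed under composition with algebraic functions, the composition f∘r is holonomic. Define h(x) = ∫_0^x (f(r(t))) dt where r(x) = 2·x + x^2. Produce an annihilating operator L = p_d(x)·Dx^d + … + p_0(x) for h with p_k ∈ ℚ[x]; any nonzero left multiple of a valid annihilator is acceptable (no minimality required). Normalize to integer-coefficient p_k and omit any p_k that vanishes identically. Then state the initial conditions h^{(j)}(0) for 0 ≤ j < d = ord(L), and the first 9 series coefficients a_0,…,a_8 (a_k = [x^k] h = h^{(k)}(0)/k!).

f: a_k = -3, -3, -6, -9, -15, -24, -39, -63, -102, …
Change of var in L_f (x↦r) gives L₀.
h=∫₀ˣh₀: take L = L₀·Dx.
L = (2 + 10·x + 12·x^2 + 4·x^3)·Dx + (-1 + 2·x + 5·x^2 + 4·x^3 + x^4)·Dx^2  (order 2).
h: a_k = 0, -3, -3, -9, -24, -354/5, -217, -4785/7, -2199, …
ICs: h(0) = 0, h′(0) = -3.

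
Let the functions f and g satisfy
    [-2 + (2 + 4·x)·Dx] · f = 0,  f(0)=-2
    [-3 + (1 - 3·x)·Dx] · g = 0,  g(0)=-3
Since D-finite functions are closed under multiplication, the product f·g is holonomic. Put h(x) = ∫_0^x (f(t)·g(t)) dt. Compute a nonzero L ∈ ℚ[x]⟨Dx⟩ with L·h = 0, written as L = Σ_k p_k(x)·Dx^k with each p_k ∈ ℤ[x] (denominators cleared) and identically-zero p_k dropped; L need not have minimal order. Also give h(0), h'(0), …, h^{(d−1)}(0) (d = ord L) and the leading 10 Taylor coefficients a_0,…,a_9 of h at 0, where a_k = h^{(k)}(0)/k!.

L = (4 + 3·x)·Dx + (-1 + x + 6·x^2)·Dx^2  (order 2).
h: a_k = 0, 6, 12, 23, 105/2, 501/4, 314, 45153/56, 67779/32, 361345/64, …
ICs: h(0) = 0, h′(0) = 6.

f: a_k = -2, -2, 1, -1, 5/4, -7/4, 21/8, -33/8, 429/64, -715/64, …
g: a_k = -3, -9, -27, -81, -243, -729, -2187, -6561, -19683, -59049, …
Product ⇒ symmetric product L₀, ord ≤ 1.
Integrate: L := L₀·Dx.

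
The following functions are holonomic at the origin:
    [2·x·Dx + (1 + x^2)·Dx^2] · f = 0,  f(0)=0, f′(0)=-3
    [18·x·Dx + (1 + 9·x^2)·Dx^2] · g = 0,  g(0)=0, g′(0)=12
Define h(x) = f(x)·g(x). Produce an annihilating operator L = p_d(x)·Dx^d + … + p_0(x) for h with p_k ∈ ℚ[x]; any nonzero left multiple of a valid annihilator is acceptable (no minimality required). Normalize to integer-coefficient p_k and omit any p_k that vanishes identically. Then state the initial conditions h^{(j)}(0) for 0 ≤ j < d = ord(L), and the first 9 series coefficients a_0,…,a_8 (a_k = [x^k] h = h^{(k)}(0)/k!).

f: a_k = 0, -3, 0, 1, 0, -3/5, 0, 3/7, 0, …
g: a_k = 0, 12, 0, -36, 0, 972/5, 0, -8748/7, 0, …
h₀=f·g: eliminate ⇒ L₀, order ≤ 2·2.
L = (-216·x - 3600·x^3 - 5184·x^5 + 6480·x^7 + 17496·x^9)·Dx + (-40 - 1452·x^2 - 6480·x^4 - 4536·x^6 + 22680·x^8 + 26244·x^10)·Dx^2 + (-80·x - 980·x^3 - 2160·x^5 + 2952·x^7 + 12960·x^9 + 8748·x^11)·Dx^3 + (-1 - 20·x^2 - 109·x^4 + 981·x^8 + 1620·x^10 + 729·x^12)·Dx^4  (order 4).
h: a_k = 0, 0, -36, 0, 120, 0, -3132/5, 0, 27792/7, …
ICs: h(0) = 0, h′(0) = 0, h′′(0) = -72, h′′′(0) = 0.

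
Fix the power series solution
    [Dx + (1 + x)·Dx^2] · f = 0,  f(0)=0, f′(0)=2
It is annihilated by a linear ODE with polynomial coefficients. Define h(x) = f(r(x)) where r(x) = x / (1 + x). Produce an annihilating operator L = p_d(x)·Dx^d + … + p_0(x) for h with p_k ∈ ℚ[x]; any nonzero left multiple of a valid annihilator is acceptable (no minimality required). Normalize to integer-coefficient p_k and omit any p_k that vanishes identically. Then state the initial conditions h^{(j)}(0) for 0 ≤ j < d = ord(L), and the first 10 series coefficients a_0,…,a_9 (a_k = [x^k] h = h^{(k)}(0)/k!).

L = (3 + 4·x)·Dx + (1 + 3·x + 2·x^2)·Dx^2  (order 2).
h: a_k = 0, 2, -3, 14/3, -15/2, 62/5, -21, 254/7, -255/4, 1022/9, …
ICs: h(0) = 0, h′(0) = 2.

f: a_k = 0, 2, -1, 2/3, -1/2, 2/5, -1/3, 2/7, -1/4, 2/9, …
Change of var in L_f (x↦r) gives L₀.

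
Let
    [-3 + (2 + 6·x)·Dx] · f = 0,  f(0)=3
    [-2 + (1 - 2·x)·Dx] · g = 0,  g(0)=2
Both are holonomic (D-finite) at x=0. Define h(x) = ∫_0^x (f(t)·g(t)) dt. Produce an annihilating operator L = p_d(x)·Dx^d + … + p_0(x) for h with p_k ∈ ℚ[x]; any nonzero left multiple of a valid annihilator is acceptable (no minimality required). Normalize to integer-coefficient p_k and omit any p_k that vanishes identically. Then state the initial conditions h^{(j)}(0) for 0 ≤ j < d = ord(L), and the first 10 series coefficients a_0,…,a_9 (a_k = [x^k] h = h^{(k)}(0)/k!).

L = (7 + 6·x)·Dx + (-2 - 2·x + 12·x^2)·Dx^2  (order 2).
h: a_k = 0, 6, 21/2, 47/4, 645/32, 1821/64, 13841/256, 286257/3584, 1361541/8192, 11708435/49152, …
ICs: h(0) = 0, h′(0) = 6.

f: a_k = 3, 9/2, -27/8, 81/16, -1215/128, 5103/256, -45927/1024, 216513/2048, -8444007/32768, 42220035/65536, …
g: a_k = 2, 4, 8, 16, 32, 64, 128, 256, 512, 1024, …
L₀ := L_f ⊗_s L_g (sym. prod.), ord ≤ 1.
h=∫h₀ ⇒ L = L₀·Dx.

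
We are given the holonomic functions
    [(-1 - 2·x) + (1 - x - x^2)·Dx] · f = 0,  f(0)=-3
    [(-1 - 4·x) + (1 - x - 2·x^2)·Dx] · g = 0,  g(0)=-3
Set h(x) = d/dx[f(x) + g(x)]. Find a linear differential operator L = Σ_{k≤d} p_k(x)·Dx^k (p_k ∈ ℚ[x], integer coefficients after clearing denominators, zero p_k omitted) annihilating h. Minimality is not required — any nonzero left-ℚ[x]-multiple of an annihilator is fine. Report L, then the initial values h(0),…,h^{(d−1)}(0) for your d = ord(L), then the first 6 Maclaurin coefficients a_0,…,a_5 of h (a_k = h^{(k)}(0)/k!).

L = (-6 - 120·x - 120·x^2 - 312·x^3 - 462·x^4 - 336·x^5 + 144·x^6) + (6 + 30·x + 30·x^2 + 24·x^3 - 99·x^4 - 438·x^5 - 144·x^6 + 96·x^7)·Dx + (-1 + 2·x - 7·x^2 + 2·x^3 + 48·x^4 - 13·x^5 - 69·x^6 - 8·x^7 + 12·x^8)·Dx^2  (order 2).
h: a_k = -6, -30, -72, -192, -435, -1008, …
ICs: h(0) = -6, h′(0) = -30.

f: a_k = -3, -3, -6, -9, -15, -24, …
g: a_k = -3, -3, -9, -15, -33, -63, …
h₀=f+g: left-lcm gives L₀, ord ≤ 2.
h=h₀': d/dx-closure on L₀ ⇒ L.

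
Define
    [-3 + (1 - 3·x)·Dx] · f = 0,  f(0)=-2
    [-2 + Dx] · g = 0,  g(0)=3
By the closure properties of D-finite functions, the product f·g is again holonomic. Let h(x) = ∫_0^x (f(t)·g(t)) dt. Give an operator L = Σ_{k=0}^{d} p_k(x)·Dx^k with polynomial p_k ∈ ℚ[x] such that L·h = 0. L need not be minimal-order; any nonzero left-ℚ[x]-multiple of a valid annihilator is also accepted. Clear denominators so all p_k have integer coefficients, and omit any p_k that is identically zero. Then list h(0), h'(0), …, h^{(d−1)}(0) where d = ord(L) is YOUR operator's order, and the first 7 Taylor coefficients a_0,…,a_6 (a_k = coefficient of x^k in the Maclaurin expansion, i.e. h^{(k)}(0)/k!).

f: a_k = -2, -6, -18, -54, -162, -486, -1458, …
g: a_k = 3, 6, 6, 4, 2, 4/5, 4/15, …
Sym-product of L_f,L_g gives L₀ (≤ ord 1).
h=∫₀ˣh₀: take L = L₀·Dx.
L = (5 - 6·x)·Dx + (-1 + 3·x)·Dx^2  (order 2).
h: a_k = 0, -6, -15, -34, -157/2, -946/5, -7099/15, …
ICs: h(0) = 0, h′(0) = -6.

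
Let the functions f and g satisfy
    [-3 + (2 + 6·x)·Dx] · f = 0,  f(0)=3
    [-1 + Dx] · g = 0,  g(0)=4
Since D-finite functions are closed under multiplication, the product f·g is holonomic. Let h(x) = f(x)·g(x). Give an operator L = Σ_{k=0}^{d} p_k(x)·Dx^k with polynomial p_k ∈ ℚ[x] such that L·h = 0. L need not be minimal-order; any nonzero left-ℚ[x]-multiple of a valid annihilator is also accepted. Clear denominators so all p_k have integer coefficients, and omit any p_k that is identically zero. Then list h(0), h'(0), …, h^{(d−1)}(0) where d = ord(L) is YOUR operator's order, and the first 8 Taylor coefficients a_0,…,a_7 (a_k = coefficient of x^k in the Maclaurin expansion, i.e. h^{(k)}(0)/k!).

f: a_k = 3, 9/2, -27/8, 81/16, -1215/128, 5103/256, -45927/1024, 216513/2048, …
g: a_k = 4, 4, 2, 2/3, 1/6, 1/30, 1/180, 1/1260, …
Sym-product of L_f,L_g gives L₀ (≤ ord 1).
L = (-5 - 6·x) + (2 + 6·x)·Dx  (order 1).
h: a_k = 12, 30, 21/2, 71/4, -671/32, 16157/320, -88837/768, 14933039/53760, …
ICs: h(0) = 12.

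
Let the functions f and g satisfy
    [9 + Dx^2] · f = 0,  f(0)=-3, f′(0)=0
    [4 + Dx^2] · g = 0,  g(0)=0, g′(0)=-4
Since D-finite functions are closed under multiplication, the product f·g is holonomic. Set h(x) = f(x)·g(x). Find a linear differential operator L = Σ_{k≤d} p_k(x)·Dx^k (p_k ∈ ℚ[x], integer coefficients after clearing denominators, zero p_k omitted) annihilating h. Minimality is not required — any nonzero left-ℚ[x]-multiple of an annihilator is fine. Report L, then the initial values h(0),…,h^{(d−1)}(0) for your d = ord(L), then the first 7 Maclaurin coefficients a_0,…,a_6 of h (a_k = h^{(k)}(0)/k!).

L = 25 + 26·Dx^2 + Dx^4  (order 4).
h: a_k = 0, 12, 0, -62, 0, 781/10, 0, …
ICs: h(0) = 0, h′(0) = 12, h′′(0) = 0, h′′′(0) = -372.

f: a_k = -3, 0, 27/2, 0, -81/8, 0, 243/80, …
g: a_k = 0, -4, 0, 8/3, 0, -8/15, 0, …
Product ⇒ symmetric product L₀, ord ≤ 4.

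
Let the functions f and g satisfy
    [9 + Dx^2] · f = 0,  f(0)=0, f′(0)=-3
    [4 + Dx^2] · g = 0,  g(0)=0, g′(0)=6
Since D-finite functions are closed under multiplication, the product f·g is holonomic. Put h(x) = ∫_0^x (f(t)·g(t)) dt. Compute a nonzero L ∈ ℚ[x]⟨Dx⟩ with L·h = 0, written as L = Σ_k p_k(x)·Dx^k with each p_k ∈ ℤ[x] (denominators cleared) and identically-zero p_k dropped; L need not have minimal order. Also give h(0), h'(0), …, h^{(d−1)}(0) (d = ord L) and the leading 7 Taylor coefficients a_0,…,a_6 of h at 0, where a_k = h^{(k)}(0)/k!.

L = 25·Dx + 26·Dx^3 + Dx^5  (order 5).
h: a_k = 0, 0, 0, -6, 0, 39/5, 0, …
ICs: h(0) = 0, h′(0) = 0, h′′(0) = 0, h′′′(0) = -36, h′′′′(0) = 0.

f: a_k = 0, -3, 0, 9/2, 0, -81/40, 0, …
g: a_k = 0, 6, 0, -4, 0, 4/5, 0, …
Sym-product of L_f,L_g gives L₀ (≤ ord 4).
h=∫h₀ ⇒ L = L₀·Dx.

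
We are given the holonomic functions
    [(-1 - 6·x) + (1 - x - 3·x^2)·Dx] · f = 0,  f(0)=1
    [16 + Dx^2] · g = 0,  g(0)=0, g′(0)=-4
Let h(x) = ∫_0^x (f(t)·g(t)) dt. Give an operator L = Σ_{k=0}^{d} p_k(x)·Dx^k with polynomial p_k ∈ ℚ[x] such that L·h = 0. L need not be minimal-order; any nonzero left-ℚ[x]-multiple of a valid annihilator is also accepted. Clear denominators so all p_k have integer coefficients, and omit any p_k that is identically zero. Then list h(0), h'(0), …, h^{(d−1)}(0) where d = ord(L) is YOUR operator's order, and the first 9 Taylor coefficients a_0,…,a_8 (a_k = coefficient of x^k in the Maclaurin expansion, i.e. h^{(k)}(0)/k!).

f: a_k = 1, 1, 4, 7, 19, 40, 97, 217, 508, …
g: a_k = 0, -4, 0, 32/3, 0, -128/15, 0, 1024/315, 0, …
L₀ := L_f ⊗_s L_g (sym. prod.), ord ≤ 2.
h=∫h₀ ⇒ L = L₀·Dx.
L = (-10 + 16·x + 48·x^2)·Dx + (2 + 12·x)·Dx^2 + (-1 + x + 3·x^2)·Dx^3  (order 3).
h: a_k = 0, 0, -2, -4/3, -4/3, -52/15, -314/45, -1408/105, -17027/630, …
ICs: h(0) = 0, h′(0) = 0, h′′(0) = -4.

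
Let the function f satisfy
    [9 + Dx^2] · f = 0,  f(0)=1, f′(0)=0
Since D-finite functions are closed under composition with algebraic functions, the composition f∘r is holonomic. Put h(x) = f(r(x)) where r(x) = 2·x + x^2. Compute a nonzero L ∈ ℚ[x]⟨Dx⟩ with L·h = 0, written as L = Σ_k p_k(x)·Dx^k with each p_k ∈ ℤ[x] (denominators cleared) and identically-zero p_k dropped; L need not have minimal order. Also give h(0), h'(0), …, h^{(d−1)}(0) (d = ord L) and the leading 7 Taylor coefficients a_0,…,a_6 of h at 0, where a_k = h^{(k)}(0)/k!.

L = (36 + 108·x + 108·x^2 + 36·x^3) - Dx + (1 + x)·Dx^2  (order 2).
h: a_k = 1, 0, -18, -18, 99/2, 108, 81/5, …
ICs: h(0) = 1, h′(0) = 0.

f: a_k = 1, 0, -9/2, 0, 27/8, 0, -81/80, …
Substitute x→r, Dx→(1/r')Dx; clear ⇒ L₀.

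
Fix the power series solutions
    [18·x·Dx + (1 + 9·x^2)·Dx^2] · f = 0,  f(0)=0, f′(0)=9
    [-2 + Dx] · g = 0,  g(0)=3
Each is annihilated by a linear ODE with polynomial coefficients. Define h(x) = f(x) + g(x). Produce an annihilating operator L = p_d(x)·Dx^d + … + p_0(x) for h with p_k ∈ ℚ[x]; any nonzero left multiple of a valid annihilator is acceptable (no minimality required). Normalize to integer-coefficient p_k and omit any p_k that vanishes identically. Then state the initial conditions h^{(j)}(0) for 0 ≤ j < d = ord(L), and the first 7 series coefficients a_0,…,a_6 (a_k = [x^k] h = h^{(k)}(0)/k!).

L = (18 - 36·x - 486·x^2 - 324·x^3)·Dx + (-11 + 207·x^2 - 162·x^4)·Dx^2 + (1 + 9·x + 18·x^2 + 81·x^3 + 81·x^4)·Dx^3  (order 3).
h: a_k = 3, 15, 6, -23, 2, 733/5, 4/15, …
ICs: h(0) = 3, h′(0) = 15, h′′(0) = 12.

f: a_k = 0, 9, 0, -27, 0, 729/5, 0, …
g: a_k = 3, 6, 6, 4, 2, 4/5, 4/15, …
L₀ := lclm(L_f,L_g); ord L₀ ≤ 2+1.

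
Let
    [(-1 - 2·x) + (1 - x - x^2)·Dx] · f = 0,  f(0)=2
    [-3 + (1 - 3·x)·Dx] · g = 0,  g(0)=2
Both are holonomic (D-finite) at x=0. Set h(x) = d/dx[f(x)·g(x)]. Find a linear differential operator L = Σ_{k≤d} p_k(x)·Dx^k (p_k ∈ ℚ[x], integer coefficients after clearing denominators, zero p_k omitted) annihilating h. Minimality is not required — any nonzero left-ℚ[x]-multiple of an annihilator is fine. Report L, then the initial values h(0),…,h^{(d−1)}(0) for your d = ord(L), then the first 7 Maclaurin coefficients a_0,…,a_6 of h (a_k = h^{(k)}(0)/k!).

f: a_k = 2, 2, 4, 6, 10, 16, 26, …
g: a_k = 2, 6, 18, 54, 162, 486, 1458, …
L₀ := L_f ⊗_s L_g (sym. prod.), ord ≤ 1.
h=h₀': d/dx-closure on L₀ ⇒ L.
L = (28 - 66·x - 48·x^2 + 96·x^3 + 108·x^4) + (-4 + 20·x - 15·x^2 - 40·x^3 + 30·x^4 + 27·x^5)·Dx  (order 1).
h: a_k = 16, 112, 540, 2240, 8560, 31128, 109536, …
ICs: h(0) = 16.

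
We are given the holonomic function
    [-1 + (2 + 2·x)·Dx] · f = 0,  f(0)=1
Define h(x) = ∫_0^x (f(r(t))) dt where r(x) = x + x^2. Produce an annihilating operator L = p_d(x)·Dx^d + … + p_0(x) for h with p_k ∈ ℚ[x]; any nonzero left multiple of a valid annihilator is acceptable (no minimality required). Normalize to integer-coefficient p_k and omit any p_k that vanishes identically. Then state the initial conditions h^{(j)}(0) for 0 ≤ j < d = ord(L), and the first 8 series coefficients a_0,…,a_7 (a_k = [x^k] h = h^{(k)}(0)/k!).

f: a_k = 1, 1/2, -1/8, 1/16, -5/128, 7/256, -21/1024, 33/2048, …
h₀=f(r): pull back L_f along r ⇒ L₀.
h=∫₀ˣh₀: take L = L₀·Dx.
L = (-1 - 2·x)·Dx + (2 + 2·x + 2·x^2)·Dx^2  (order 2).
h: a_k = 0, 1, 1/4, 1/8, -3/64, 3/640, 5/512, -57/7168, …
ICs: h(0) = 0, h′(0) = 1.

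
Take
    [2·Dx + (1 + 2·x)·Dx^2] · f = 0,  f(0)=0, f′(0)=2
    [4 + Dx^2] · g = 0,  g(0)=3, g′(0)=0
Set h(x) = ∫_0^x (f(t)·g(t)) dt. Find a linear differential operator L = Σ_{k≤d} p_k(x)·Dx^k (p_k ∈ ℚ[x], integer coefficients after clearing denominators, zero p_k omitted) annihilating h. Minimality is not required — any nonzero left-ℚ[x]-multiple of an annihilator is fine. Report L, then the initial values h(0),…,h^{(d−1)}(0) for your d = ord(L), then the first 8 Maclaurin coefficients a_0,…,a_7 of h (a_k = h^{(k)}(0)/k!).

L = (-48 + 192·x + 1216·x^2 + 2048·x^3 + 1024·x^4)·Dx + (32 + 320·x + 768·x^2 + 512·x^3)·Dx^2 + (160·x + 672·x^2 + 1024·x^3 + 512·x^4)·Dx^3 + (8 + 80·x + 192·x^2 + 128·x^3)·Dx^4 + (3 + 28·x + 92·x^2 + 128·x^3 + 64·x^4)·Dx^5  (order 5).
h: a_k = 0, 0, 3, -2, -1, 0, 6/5, -12/7, …
ICs: h(0) = 0, h′(0) = 0, h′′(0) = 6, h′′′(0) = -12, h′′′′(0) = -24.

f: a_k = 0, 2, -2, 8/3, -4, 32/5, -32/3, 128/7, …
g: a_k = 3, 0, -6, 0, 2, 0, -4/15, 0, …
h₀=f·g: eliminate ⇒ L₀, order ≤ 2·2.
Integrate: L := L₀·Dx.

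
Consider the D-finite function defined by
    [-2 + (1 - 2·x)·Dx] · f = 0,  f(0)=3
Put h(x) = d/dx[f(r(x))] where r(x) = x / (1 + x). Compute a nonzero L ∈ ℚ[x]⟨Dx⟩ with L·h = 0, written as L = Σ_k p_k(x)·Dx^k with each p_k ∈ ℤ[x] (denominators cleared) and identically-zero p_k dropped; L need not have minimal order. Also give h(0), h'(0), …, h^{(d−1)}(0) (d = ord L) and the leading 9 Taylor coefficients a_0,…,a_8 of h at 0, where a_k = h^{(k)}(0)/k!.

f: a_k = 3, 6, 12, 24, 48, 96, 192, 384, 768, …
L₀ from L_f via x↦r, Dx↦r'^{-1}Dx.
h=h₀': d/dx-closure on L₀ ⇒ L.
L = 2 + (-1 + x)·Dx  (order 1).
h: a_k = 6, 12, 18, 24, 30, 36, 42, 48, 54, …
ICs: h(0) = 6.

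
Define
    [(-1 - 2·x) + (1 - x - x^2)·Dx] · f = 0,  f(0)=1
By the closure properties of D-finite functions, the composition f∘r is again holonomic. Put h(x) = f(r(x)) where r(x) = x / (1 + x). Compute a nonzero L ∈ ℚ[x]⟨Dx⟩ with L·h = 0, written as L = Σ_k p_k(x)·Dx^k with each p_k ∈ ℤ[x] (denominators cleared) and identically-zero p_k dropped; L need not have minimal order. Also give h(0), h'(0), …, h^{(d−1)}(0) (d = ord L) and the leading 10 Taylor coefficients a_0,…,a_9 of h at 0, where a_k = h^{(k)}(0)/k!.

L = (1 + 3·x) + (-1 - 2·x + x^3)·Dx  (order 1).
h: a_k = 1, 1, 1, 0, 1, -1, 2, -3, 5, -8, …
ICs: h(0) = 1.

f: a_k = 1, 1, 2, 3, 5, 8, 13, 21, 34, 55, …
L₀ from L_f via x↦r, Dx↦r'^{-1}Dx.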